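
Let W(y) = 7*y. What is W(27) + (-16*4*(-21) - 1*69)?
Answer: 1464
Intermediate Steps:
W(27) + (-16*4*(-21) - 1*69) = 7*27 + (-16*4*(-21) - 1*69) = 189 + (-64*(-21) - 69) = 189 + (1344 - 69) = 189 + 1275 = 1464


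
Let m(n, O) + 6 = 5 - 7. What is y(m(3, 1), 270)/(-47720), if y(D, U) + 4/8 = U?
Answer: -539/95440 ≈ -0.0056475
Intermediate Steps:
m(n, O) = -8 (m(n, O) = -6 + (5 - 7) = -6 - 2 = -8)
y(D, U) = -½ + U
y(m(3, 1), 270)/(-47720) = (-½ + 270)/(-47720) = (539/2)*(-1/47720) = -539/95440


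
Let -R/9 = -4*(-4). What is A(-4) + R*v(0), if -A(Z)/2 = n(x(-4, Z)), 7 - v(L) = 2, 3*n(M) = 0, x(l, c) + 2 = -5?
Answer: -720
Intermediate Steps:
x(l, c) = -7 (x(l, c) = -2 - 5 = -7)
n(M) = 0 (n(M) = (1/3)*0 = 0)
v(L) = 5 (v(L) = 7 - 1*2 = 7 - 2 = 5)
A(Z) = 0 (A(Z) = -2*0 = 0)
R = -144 (R = -(-36)*(-4) = -9*16 = -144)
A(-4) + R*v(0) = 0 - 144*5 = 0 - 720 = -720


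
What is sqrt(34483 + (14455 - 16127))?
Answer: sqrt(32811) ≈ 181.14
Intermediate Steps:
sqrt(34483 + (14455 - 16127)) = sqrt(34483 - 1672) = sqrt(32811)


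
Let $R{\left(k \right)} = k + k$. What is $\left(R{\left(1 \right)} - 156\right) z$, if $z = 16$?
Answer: $-2464$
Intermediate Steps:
$R{\left(k \right)} = 2 k$
$\left(R{\left(1 \right)} - 156\right) z = \left(2 \cdot 1 - 156\right) 16 = \left(2 - 156\right) 16 = \left(-154\right) 16 = -2464$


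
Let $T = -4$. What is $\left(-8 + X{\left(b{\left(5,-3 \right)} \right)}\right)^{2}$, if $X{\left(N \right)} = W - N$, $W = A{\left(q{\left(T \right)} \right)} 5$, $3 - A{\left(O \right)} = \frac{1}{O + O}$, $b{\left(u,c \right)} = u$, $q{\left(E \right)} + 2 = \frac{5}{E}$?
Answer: $\frac{1296}{169} \approx 7.6686$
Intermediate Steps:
$q{\left(E \right)} = -2 + \frac{5}{E}$
$A{\left(O \right)} = 3 - \frac{1}{2 O}$ ($A{\left(O \right)} = 3 - \frac{1}{O + O} = 3 - \frac{1}{2 O}$)
$W = \frac{205}{13}$ ($W = \left(3 - \frac{1}{2 \left(-2 + \frac{5}{-4}\right)}\right) 5 = \left(3 - \frac{1}{2 \left(-2 + 5 \left(- \frac{1}{4}\right)\right)}\right) 5 = \left(3 - \frac{1}{2 \left(-2 - \frac{5}{4}\right)}\right) 5 = \left(3 - \frac{1}{2 \left(- \frac{13}{4}\right)}\right) 5 = \left(3 - - \frac{2}{13}\right) 5 = \left(3 + \frac{2}{13}\right) 5 = \frac{41}{13} \cdot 5 = \frac{205}{13} \approx 15.769$)
$X{\left(N \right)} = \frac{205}{13} - N$
$\left(-8 + X{\left(b{\left(5,-3 \right)} \right)}\right)^{2} = \left(-8 + \left(\frac{205}{13} - 5\right)\right)^{2} = \left(-8 + \frac{140}{13}\right)^{2} = \left(\frac{36}{13}\right)^{2} = \frac{1296}{169}$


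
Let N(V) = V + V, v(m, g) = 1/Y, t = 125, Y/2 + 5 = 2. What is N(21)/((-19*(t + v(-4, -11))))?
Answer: -36/2033 ≈ -0.017708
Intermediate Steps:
Y = -6 (Y = -10 + 2*2 = -10 + 4 = -6)
v(m, g) = -1/6 (v(m, g) = 1/(-6) = -1/6)
N(V) = 2*V
N(21)/((-19*(t + v(-4, -11)))) = (2*21)/((-19*(125 - 1/6))) = 42/((-19*749/6)) = 42/(-14231/6) = 42*(-6/14231) = -36/2033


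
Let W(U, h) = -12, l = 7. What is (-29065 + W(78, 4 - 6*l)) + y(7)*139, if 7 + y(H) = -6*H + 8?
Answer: -34776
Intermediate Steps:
y(H) = 1 - 6*H (y(H) = -7 + (-6*H + 8) = -7 + (8 - 6*H) = 1 - 6*H)
(-29065 + W(78, 4 - 6*l)) + y(7)*139 = (-29065 - 12) + (1 - 6*7)*139 = -29077 + (1 - 42)*139 = -29077 - 41*139 = -29077 - 5699 = -34776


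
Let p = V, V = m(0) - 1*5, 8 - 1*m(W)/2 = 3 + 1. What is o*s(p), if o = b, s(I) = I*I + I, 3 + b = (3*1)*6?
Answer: 180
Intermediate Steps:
m(W) = 8 (m(W) = 16 - 2*(3 + 1) = 16 - 2*4 = 16 - 8 = 8)
V = 3 (V = 8 - 1*5 = 8 - 5 = 3)
p = 3
b = 15 (b = -3 + (3*1)*6 = -3 + 3*6 = -3 + 18 = 15)
s(I) = I + I² (s(I) = I² + I = I + I²)
o = 15
o*s(p) = 15*(3*(1 + 3)) = 15*(3*4) = 15*12 = 180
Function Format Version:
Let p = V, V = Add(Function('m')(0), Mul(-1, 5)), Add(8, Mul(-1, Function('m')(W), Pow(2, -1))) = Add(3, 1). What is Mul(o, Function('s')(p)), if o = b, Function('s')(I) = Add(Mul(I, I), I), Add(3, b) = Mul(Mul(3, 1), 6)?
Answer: 180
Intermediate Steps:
Function('m')(W) = 8 (Function('m')(W) = Add(16, Mul(-2, Add(3, 1))) = Add(16, Mul(-2, 4)) = Add(16, -8) = 8)
V = 3 (V = Add(8, Mul(-1, 5)) = Add(8, -5) = 3)
p = 3
b = 15 (b = Add(-3, Mul(Mul(3, 1), 6)) = Add(-3, Mul(3, 6)) = Add(-3, 18) = 15)
Function('s')(I) = Add(I, Pow(I, 2)) (Function('s')(I) = Add(Pow(I, 2), I) = Add(I, Pow(I, 2)))
o = 15
Mul(o, Function('s')(p)) = Mul(15, Mul(3, Add(1, 3))) = Mul(15, Mul(3, 4)) = Mul(15, 12) = 180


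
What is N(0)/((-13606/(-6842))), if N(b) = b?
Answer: 0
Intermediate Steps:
N(0)/((-13606/(-6842))) = 0/((-13606/(-6842))) = 0/((-13606*(-1/6842))) = 0/(6803/3421) = 0*(3421/6803) = 0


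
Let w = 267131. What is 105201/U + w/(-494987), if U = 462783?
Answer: -23850186062/76357189607 ≈ -0.31235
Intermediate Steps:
105201/U + w/(-494987) = 105201/462783 + 267131/(-494987) = 105201*(1/462783) + 267131*(-1/494987) = 35067/154261 - 267131/494987 = -23850186062/76357189607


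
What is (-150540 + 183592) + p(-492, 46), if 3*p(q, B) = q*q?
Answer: 113740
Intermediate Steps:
p(q, B) = q**2/3 (p(q, B) = (q*q)/3 = q**2/3)
(-150540 + 183592) + p(-492, 46) = (-150540 + 183592) + (1/3)*(-492)**2 = 33052 + (1/3)*242064 = 33052 + 80688 = 113740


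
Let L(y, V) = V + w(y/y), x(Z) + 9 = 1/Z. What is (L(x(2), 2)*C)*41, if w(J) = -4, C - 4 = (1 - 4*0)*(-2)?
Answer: -164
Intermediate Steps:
C = 2 (C = 4 + (1 - 4*0)*(-2) = 4 + (1 + 0)*(-2) = 4 + 1*(-2) = 4 - 2 = 2)
x(Z) = -9 + 1/Z
L(y, V) = -4 + V (L(y, V) = V - 4 = -4 + V)
(L(x(2), 2)*C)*41 = ((-4 + 2)*2)*41 = -2*2*41 = -4*41 = -164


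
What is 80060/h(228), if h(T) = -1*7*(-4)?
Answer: 20015/7 ≈ 2859.3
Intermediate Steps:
h(T) = 28 (h(T) = -7*(-4) = 28)
80060/h(228) = 80060/28 = 80060*(1/28) = 20015/7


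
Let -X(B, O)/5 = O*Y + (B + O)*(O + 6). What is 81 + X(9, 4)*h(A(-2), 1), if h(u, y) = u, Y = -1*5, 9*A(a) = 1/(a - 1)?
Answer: 2737/27 ≈ 101.37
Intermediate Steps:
A(a) = 1/(9*(-1 + a)) (A(a) = 1/(9*(a - 1)) = 1/(9*(-1 + a)))
Y = -5
X(B, O) = 25*O - 5*(6 + O)*(B + O) (X(B, O) = -5*(O*(-5) + (B + O)*(O + 6)) = -5*(-5*O + (B + O)*(6 + O)) = -5*(-5*O + (6 + O)*(B + O)) = 25*O - 5*(6 + O)*(B + O))
81 + X(9, 4)*h(A(-2), 1) = 81 + (-30*9 - 5*4 - 5*4**2 - 5*9*4)*(1/(9*(-1 - 2))) = 81 + (-270 - 20 - 5*16 - 180)*((1/9)/(-3)) = 81 + (-270 - 20 - 80 - 180)*((1/9)*(-1/3)) = 81 - 550*(-1/27) = 81 + 550/27 = 2737/27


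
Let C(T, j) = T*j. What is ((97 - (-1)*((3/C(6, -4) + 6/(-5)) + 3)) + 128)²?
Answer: 82210489/1600 ≈ 51382.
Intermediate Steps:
((97 - (-1)*((3/C(6, -4) + 6/(-5)) + 3)) + 128)² = ((97 - (-1)*((3/((6*(-4))) + 6/(-5)) + 3)) + 128)² = ((97 - (-1)*((3/(-24) + 6*(-⅕)) + 3)) + 128)² = ((97 - (-1)*((3*(-1/24) - 6/5) + 3)) + 128)² = ((97 - (-1)*((-⅛ - 6/5) + 3)) + 128)² = ((97 - (-1)*(-53/40 + 3)) + 128)² = ((97 - (-1)*67/40) + 128)² = ((97 - 1*(-67/40)) + 128)² = ((97 + 67/40) + 128)² = (3947/40 + 128)² = (9067/40)² = 82210489/1600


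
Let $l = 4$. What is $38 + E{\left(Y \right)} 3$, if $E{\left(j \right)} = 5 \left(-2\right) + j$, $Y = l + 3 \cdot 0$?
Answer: $20$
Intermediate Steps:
$Y = 4$ ($Y = 4 + 3 \cdot 0 = 4 + 0 = 4$)
$E{\left(j \right)} = -10 + j$
$38 + E{\left(Y \right)} 3 = 38 + \left(-10 + 4\right) 3 = 38 - 18 = 20$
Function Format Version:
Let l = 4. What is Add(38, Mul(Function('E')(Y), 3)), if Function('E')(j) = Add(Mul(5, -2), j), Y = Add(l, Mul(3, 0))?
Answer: 20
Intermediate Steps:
Y = 4 (Y = Add(4, Mul(3, 0)) = Add(4, 0) = 4)
Function('E')(j) = Add(-10, j)
Add(38, Mul(Function('E')(Y), 3)) = Add(38, Mul(Add(-10, 4), 3)) = Add(38, Mul(-6, 3)) = Add(38, -18) = 20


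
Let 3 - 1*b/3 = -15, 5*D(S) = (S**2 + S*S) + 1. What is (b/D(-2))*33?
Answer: 990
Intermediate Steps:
D(S) = 1/5 + 2*S**2/5 (D(S) = ((S**2 + S*S) + 1)/5 = ((S**2 + S**2) + 1)/5 = (2*S**2 + 1)/5 = (1 + 2*S**2)/5 = 1/5 + 2*S**2/5)
b = 54 (b = 9 - 3*(-15) = 9 + 45 = 54)
(b/D(-2))*33 = (54/(1/5 + (2/5)*(-2)**2))*33 = (54/(1/5 + (2/5)*4))*33 = (54/(1/5 + 8/5))*33 = (54/(9/5))*33 = ((5/9)*54)*33 = 30*33 = 990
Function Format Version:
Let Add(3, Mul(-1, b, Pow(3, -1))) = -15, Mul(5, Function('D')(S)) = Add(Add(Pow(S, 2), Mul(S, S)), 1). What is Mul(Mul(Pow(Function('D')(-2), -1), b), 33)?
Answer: 990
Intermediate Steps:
Function('D')(S) = Add(Rational(1, 5), Mul(Rational(2, 5), Pow(S, 2))) (Function('D')(S) = Mul(Rational(1, 5), Add(Add(Pow(S, 2), Mul(S, S)), 1)) = Mul(Rational(1, 5), Add(Add(Pow(S, 2), Pow(S, 2)), 1)) = Mul(Rational(1, 5), Add(Mul(2, Pow(S, 2)), 1)) = Mul(Rational(1, 5), Add(1, Mul(2, Pow(S, 2)))) = Add(Rational(1, 5), Mul(Rational(2, 5), Pow(S, 2))))
b = 54 (b = Add(9, Mul(-3, -15)) = Add(9, 45) = 54)
Mul(Mul(Pow(Function('D')(-2), -1), b), 33) = Mul(Mul(Pow(Add(Rational(1, 5), Mul(Rational(2, 5), Pow(-2, 2))), -1), 54), 33) = Mul(Mul(Pow(Add(Rational(1, 5), Mul(Rational(2, 5), 4)), -1), 54), 33) = Mul(Mul(Pow(Add(Rational(1, 5), Rational(8, 5)), -1), 54), 33) = Mul(Mul(Pow(Rational(9, 5), -1), 54), 33) = Mul(Mul(Rational(5, 9), 54), 33) = Mul(30, 33) = 990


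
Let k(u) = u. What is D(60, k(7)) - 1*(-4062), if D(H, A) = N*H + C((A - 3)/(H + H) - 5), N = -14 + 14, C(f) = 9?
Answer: 4071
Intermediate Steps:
N = 0
D(H, A) = 9 (D(H, A) = 0*H + 9 = 0 + 9 = 9)
D(60, k(7)) - 1*(-4062) = 9 - 1*(-4062) = 9 + 4062 = 4071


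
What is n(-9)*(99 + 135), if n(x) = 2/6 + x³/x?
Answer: 19032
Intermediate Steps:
n(x) = ⅓ + x² (n(x) = 2*(⅙) + x² = ⅓ + x²)
n(-9)*(99 + 135) = (⅓ + (-9)²)*(99 + 135) = (⅓ + 81)*234 = (244/3)*234 = 19032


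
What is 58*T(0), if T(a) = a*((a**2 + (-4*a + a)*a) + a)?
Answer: 0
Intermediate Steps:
T(a) = a*(a - 2*a**2) (T(a) = a*((a**2 + (-3*a)*a) + a) = a*((a**2 - 3*a**2) + a) = a*(-2*a**2 + a) = a*(a - 2*a**2))
58*T(0) = 58*(0**2*(1 - 2*0)) = 58*(0*(1 + 0)) = 58*(0*1) = 58*0 = 0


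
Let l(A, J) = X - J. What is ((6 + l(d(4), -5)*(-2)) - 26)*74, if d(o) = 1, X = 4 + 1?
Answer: -2960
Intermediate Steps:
X = 5
l(A, J) = 5 - J
((6 + l(d(4), -5)*(-2)) - 26)*74 = ((6 + (5 - 1*(-5))*(-2)) - 26)*74 = ((6 + (5 + 5)*(-2)) - 26)*74 = ((6 + 10*(-2)) - 26)*74 = ((6 - 20) - 26)*74 = (-14 - 26)*74 = -40*74 = -2960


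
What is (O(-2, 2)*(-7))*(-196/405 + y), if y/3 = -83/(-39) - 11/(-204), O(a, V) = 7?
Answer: -106353079/358020 ≈ -297.06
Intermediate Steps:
y = 5787/884 (y = 3*(-83/(-39) - 11/(-204)) = 3*(-83*(-1/39) - 11*(-1/204)) = 3*(83/39 + 11/204) = 3*(1929/884) = 5787/884 ≈ 6.5464)
(O(-2, 2)*(-7))*(-196/405 + y) = (7*(-7))*(-196/405 + 5787/884) = -49*(-196*1/405 + 5787/884) = -49*(-196/405 + 5787/884) = -49*2170471/358020 = -106353079/358020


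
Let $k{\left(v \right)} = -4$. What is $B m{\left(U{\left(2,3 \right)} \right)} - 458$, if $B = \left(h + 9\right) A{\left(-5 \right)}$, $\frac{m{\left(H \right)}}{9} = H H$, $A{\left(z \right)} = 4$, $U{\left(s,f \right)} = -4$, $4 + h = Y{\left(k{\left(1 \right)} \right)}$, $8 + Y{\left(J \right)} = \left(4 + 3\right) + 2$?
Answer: $2998$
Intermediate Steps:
$Y{\left(J \right)} = 1$ ($Y{\left(J \right)} = -8 + \left(\left(4 + 3\right) + 2\right) = -8 + \left(7 + 2\right) = -8 + 9 = 1$)
$h = -3$ ($h = -4 + 1 = -3$)
$m{\left(H \right)} = 9 H^{2}$ ($m{\left(H \right)} = 9 H H = 9 H^{2}$)
$B = 24$ ($B = \left(-3 + 9\right) 4 = 6 \cdot 4 = 24$)
$B m{\left(U{\left(2,3 \right)} \right)} - 458 = 24 \cdot 9 \left(-4\right)^{2} - 458 = 24 \cdot 9 \cdot 16 - 458 = 24 \cdot 144 - 458 = 3456 - 458 = 2998$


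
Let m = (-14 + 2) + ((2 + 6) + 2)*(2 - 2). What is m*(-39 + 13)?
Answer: 312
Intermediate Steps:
m = -12 (m = -12 + (8 + 2)*0 = -12 + 10*0 = -12 + 0 = -12)
m*(-39 + 13) = -12*(-39 + 13) = -12*(-26) = 312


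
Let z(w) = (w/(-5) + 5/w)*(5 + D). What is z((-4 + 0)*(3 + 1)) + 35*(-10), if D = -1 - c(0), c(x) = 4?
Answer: -350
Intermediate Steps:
D = -5 (D = -1 - 1*4 = -1 - 4 = -5)
z(w) = 0 (z(w) = (w/(-5) + 5/w)*(5 - 5) = (w*(-⅕) + 5/w)*0 = (-w/5 + 5/w)*0 = (5/w - w/5)*0 = 0)
z((-4 + 0)*(3 + 1)) + 35*(-10) = 0 + 35*(-10) = 0 - 350 = -350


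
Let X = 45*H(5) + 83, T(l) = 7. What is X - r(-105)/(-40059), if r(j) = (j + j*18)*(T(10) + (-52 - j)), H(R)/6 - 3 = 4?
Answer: 8768523/4451 ≈ 1970.0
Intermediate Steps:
H(R) = 42 (H(R) = 18 + 6*4 = 18 + 24 = 42)
r(j) = 19*j*(-45 - j) (r(j) = (j + j*18)*(7 + (-52 - j)) = (j + 18*j)*(-45 - j) = (19*j)*(-45 - j) = 19*j*(-45 - j))
X = 1973 (X = 45*42 + 83 = 1890 + 83 = 1973)
X - r(-105)/(-40059) = 1973 - (-19*(-105)*(45 - 105))/(-40059) = 1973 - (-19*(-105)*(-60))*(-1)/40059 = 1973 - (-119700)*(-1)/40059 = 1973 - 1*13300/4451 = 1973 - 13300/4451 = 8768523/4451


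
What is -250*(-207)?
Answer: 51750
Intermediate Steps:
-250*(-207) = -1*(-51750) = 51750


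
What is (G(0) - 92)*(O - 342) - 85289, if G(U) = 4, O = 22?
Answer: -57129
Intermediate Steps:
(G(0) - 92)*(O - 342) - 85289 = (4 - 92)*(22 - 342) - 85289 = -88*(-320) - 85289 = 28160 - 85289 = -57129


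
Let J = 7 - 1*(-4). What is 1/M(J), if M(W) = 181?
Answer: 1/181 ≈ 0.0055249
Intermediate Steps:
J = 11 (J = 7 + 4 = 11)
1/M(J) = 1/181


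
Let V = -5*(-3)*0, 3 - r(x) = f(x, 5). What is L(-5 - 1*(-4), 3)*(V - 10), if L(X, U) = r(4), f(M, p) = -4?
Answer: -70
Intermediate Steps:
r(x) = 7 (r(x) = 3 - 1*(-4) = 3 + 4 = 7)
L(X, U) = 7
V = 0 (V = 15*0 = 0)
L(-5 - 1*(-4), 3)*(V - 10) = 7*(0 - 10) = 7*(-10) = -70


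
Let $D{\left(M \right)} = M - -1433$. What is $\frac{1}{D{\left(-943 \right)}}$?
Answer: $\frac{1}{490} \approx 0.0020408$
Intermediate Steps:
$D{\left(M \right)} = 1433 + M$ ($D{\left(M \right)} = M + 1433 = 1433 + M$)
$\frac{1}{D{\left(-943 \right)}} = \frac{1}{1433 - 943} = \frac{1}{490}$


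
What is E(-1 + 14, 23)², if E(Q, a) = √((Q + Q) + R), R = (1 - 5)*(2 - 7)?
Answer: 46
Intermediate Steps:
R = 20 (R = -4*(-5) = 20)
E(Q, a) = √(20 + 2*Q) (E(Q, a) = √((Q + Q) + 20) = √(2*Q + 20) = √(20 + 2*Q))
E(-1 + 14, 23)² = (√(20 + 2*(-1 + 14)))² = (√(20 + 2*13))² = (√(20 + 26))² = (√46)² = 46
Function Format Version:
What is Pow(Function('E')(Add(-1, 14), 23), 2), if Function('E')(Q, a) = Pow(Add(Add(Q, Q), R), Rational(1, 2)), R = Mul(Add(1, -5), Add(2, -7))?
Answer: 46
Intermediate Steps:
R = 20 (R = Mul(-4, -5) = 20)
Function('E')(Q, a) = Pow(Add(20, Mul(2, Q)), Rational(1, 2)) (Function('E')(Q, a) = Pow(Add(Add(Q, Q), 20), Rational(1, 2)) = Pow(Add(Mul(2, Q), 20), Rational(1, 2)) = Pow(Add(20, Mul(2, Q)), Rational(1, 2)))
Pow(Function('E')(Add(-1, 14), 23), 2) = Pow(Pow(Add(20, Mul(2, Add(-1, 14))), Rational(1, 2)), 2) = Pow(Pow(Add(20, Mul(2, 13)), Rational(1, 2)), 2) = Pow(Pow(Add(20, 26), Rational(1, 2)), 2) = Pow(Pow(46, Rational(1, 2)), 2) = 46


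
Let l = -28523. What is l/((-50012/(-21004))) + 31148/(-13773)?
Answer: -2063230505473/172203819 ≈ -11981.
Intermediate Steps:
l/((-50012/(-21004))) + 31148/(-13773) = -28523/((-50012/(-21004))) + 31148/(-13773) = -28523/((-50012*(-1/21004))) + 31148*(-1/13773) = -28523/12503/5251 - 31148/13773 = -28523*5251/12503 - 31148/13773 = -149774273/12503 - 31148/13773 = -2063230505473/172203819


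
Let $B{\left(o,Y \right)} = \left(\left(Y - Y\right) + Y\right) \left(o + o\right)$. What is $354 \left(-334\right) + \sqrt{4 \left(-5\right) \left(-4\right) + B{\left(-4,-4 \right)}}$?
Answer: $-118236 + 4 \sqrt{7} \approx -1.1823 \cdot 10^{5}$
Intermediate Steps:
$B{\left(o,Y \right)} = 2 Y o$ ($B{\left(o,Y \right)} = \left(0 + Y\right) 2 o = Y 2 o = 2 Y o$)
$354 \left(-334\right) + \sqrt{4 \left(-5\right) \left(-4\right) + B{\left(-4,-4 \right)}} = 354 \left(-334\right) + \sqrt{4 \left(-5\right) \left(-4\right) + 2 \left(-4\right) \left(-4\right)} = -118236 + \sqrt{\left(-20\right) \left(-4\right) + 32} = -118236 + \sqrt{80 + 32} = -118236 + \sqrt{112} = -118236 + 4 \sqrt{7}$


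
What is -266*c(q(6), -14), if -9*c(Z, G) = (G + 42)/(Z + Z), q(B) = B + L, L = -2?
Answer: 931/9 ≈ 103.44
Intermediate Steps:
q(B) = -2 + B (q(B) = B - 2 = -2 + B)
c(Z, G) = -(42 + G)/(18*Z) (c(Z, G) = -(G + 42)/(9*(Z + Z)) = -(42 + G)/(9*(2*Z)) = -(42 + G)*1/(2*Z)/9 = -(42 + G)/(18*Z))
-266*c(q(6), -14) = -133*(-42 - 1*(-14))/(9*(-2 + 6)) = -133*(-42 + 14)/(9*4) = -133*(-28)/(9*4) = -266*(-7/18) = 931/9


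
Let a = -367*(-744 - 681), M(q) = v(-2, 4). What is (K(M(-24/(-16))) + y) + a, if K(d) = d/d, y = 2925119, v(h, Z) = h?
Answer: 3448095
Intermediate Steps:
M(q) = -2
K(d) = 1
a = 522975 (a = -367*(-1425) = 522975)
(K(M(-24/(-16))) + y) + a = (1 + 2925119) + 522975 = 2925120 + 522975 = 3448095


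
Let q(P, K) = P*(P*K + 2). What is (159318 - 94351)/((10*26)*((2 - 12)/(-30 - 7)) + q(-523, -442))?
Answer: -2403779/4473329368 ≈ -0.00053736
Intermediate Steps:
q(P, K) = P*(2 + K*P) (q(P, K) = P*(K*P + 2) = P*(2 + K*P))
(159318 - 94351)/((10*26)*((2 - 12)/(-30 - 7)) + q(-523, -442)) = (159318 - 94351)/((10*26)*((2 - 12)/(-30 - 7)) - 523*(2 - 442*(-523))) = 64967/(260*(-10/(-37)) - 523*(2 + 231166)) = 64967/(260*(-10*(-1/37)) - 523*231168) = 64967/(260*(10/37) - 120900864) = 64967/(2600/37 - 120900864) = 64967/(-4473329368/37) = 64967*(-37/4473329368) = -2403779/4473329368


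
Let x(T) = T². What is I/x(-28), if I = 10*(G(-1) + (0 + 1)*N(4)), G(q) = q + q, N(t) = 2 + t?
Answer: 5/98 ≈ 0.051020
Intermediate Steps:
G(q) = 2*q
I = 40 (I = 10*(2*(-1) + (0 + 1)*(2 + 4)) = 10*(-2 + 1*6) = 10*(-2 + 6) = 10*4 = 40)
I/x(-28) = 40/((-28)²) = 40/784 = 40*(1/784) = 5/98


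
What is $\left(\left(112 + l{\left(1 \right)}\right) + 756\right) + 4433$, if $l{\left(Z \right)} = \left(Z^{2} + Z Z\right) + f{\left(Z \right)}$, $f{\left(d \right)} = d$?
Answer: $5304$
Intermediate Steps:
$l{\left(Z \right)} = Z + 2 Z^{2}$ ($l{\left(Z \right)} = \left(Z^{2} + Z Z\right) + Z = \left(Z^{2} + Z^{2}\right) + Z = 2 Z^{2} + Z = Z + 2 Z^{2}$)
$\left(\left(112 + l{\left(1 \right)}\right) + 756\right) + 4433 = \left(\left(112 + 1 \left(1 + 2 \cdot 1\right)\right) + 756\right) + 4433 = \left(\left(112 + 1 \left(1 + 2\right)\right) + 756\right) + 4433 = \left(\left(112 + 1 \cdot 3\right) + 756\right) + 4433 = \left(\left(112 + 3\right) + 756\right) + 4433 = \left(115 + 756\right) + 4433 = 871 + 4433 = 5304$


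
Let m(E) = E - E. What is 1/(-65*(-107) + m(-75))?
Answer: 1/6955 ≈ 0.00014378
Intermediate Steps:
m(E) = 0
1/(-65*(-107) + m(-75)) = 1/(-65*(-107) + 0) = 1/(6955 + 0) = 1/6955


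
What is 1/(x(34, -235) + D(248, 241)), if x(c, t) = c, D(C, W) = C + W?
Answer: 1/523 ≈ 0.0019120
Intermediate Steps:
1/(x(34, -235) + D(248, 241)) = 1/(34 + (248 + 241)) = 1/(34 + 489) = 1/523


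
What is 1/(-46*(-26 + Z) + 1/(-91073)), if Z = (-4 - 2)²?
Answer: -91073/41893581 ≈ -0.0021739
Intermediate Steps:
Z = 36 (Z = (-6)² = 36)
1/(-46*(-26 + Z) + 1/(-91073)) = 1/(-46*(-26 + 36) + 1/(-91073)) = 1/(-46*10 - 1/91073) = 1/(-460 - 1/91073) = 1/(-41893581/91073) = -91073/41893581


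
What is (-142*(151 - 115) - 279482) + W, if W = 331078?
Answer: 46484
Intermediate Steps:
(-142*(151 - 115) - 279482) + W = (-142*(151 - 115) - 279482) + 331078 = (-142*36 - 279482) + 331078 = (-5112 - 279482) + 331078 = -284594 + 331078 = 46484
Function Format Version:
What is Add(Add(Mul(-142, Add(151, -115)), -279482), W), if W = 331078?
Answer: 46484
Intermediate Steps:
Add(Add(Mul(-142, Add(151, -115)), -279482), W) = Add(Add(Mul(-142, Add(151, -115)), -279482), 331078) = Add(Add(Mul(-142, 36), -279482), 331078) = Add(Add(-5112, -279482), 331078) = Add(-284594, 331078) = 46484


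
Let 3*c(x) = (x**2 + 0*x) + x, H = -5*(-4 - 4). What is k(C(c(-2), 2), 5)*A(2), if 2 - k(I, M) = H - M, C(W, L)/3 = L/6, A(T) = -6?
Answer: 198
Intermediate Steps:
H = 40 (H = -5*(-8) = 40)
c(x) = x/3 + x**2/3 (c(x) = ((x**2 + 0*x) + x)/3 = ((x**2 + 0) + x)/3 = (x**2 + x)/3 = (x + x**2)/3 = x/3 + x**2/3)
C(W, L) = L/2 (C(W, L) = 3*(L/6) = L/2)
k(I, M) = -38 + M (k(I, M) = 2 - (40 - M) = 2 + (-40 + M) = -38 + M)
k(C(c(-2), 2), 5)*A(2) = (-38 + 5)*(-6) = -33*(-6) = 198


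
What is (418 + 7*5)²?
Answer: 205209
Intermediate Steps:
(418 + 7*5)² = (418 + 35)² = 453² = 205209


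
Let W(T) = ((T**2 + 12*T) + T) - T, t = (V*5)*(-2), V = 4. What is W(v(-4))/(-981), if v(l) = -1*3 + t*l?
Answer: -26533/981 ≈ -27.047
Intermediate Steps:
t = -40 (t = (4*5)*(-2) = 20*(-2) = -40)
v(l) = -3 - 40*l (v(l) = -1*3 - 40*l = -3 - 40*l)
W(T) = T**2 + 12*T (W(T) = (T**2 + 13*T) - T = T**2 + 12*T)
W(v(-4))/(-981) = ((-3 - 40*(-4))*(12 + (-3 - 40*(-4))))/(-981) = ((-3 + 160)*(12 + (-3 + 160)))*(-1/981) = (157*(12 + 157))*(-1/981) = (157*169)*(-1/981) = 26533*(-1/981) = -26533/981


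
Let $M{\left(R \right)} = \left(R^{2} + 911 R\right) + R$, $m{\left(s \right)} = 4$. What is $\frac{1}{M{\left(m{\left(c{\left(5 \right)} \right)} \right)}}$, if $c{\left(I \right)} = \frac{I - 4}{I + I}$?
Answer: $\frac{1}{3664} \approx 0.00027293$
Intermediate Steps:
$c{\left(I \right)} = \frac{-4 + I}{2 I}$
$M{\left(R \right)} = R^{2} + 912 R$
$\frac{1}{M{\left(m{\left(c{\left(5 \right)} \right)} \right)}} = \frac{1}{4 \left(912 + 4\right)} = \frac{1}{4 \cdot 916} = \frac{1}{3664}$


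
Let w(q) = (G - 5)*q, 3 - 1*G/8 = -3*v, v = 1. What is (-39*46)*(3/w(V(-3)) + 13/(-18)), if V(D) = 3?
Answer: 161759/129 ≈ 1253.9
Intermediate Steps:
G = 48 (G = 24 - (-24) = 24 - 8*(-3) = 24 + 24 = 48)
w(q) = 43*q (w(q) = (48 - 5)*q = 43*q)
(-39*46)*(3/w(V(-3)) + 13/(-18)) = (-39*46)*(3/((43*3)) + 13/(-18)) = -1794*(3/129 + 13*(-1/18)) = -1794*(3*(1/129) - 13/18) = -1794*(1/43 - 13/18) = -1794*(-541/774) = 161759/129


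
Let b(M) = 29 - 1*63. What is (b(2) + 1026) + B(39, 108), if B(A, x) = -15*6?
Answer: 902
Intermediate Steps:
B(A, x) = -90
b(M) = -34 (b(M) = 29 - 63 = -34)
(b(2) + 1026) + B(39, 108) = (-34 + 1026) - 90 = 992 - 90 = 902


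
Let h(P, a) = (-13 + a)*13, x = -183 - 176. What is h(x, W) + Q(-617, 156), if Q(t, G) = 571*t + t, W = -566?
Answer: -360451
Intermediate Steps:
Q(t, G) = 572*t
x = -359
h(P, a) = -169 + 13*a
h(x, W) + Q(-617, 156) = (-169 + 13*(-566)) + 572*(-617) = (-169 - 7358) - 352924 = -7527 - 352924 = -360451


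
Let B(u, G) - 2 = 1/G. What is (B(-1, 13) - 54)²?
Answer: 455625/169 ≈ 2696.0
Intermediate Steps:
B(u, G) = 2 + 1/G
(B(-1, 13) - 54)² = ((2 + 1/13) - 54)² = (27/13 - 54)² = (-675/13)² = 455625/169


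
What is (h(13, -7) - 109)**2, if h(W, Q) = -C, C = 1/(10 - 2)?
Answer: 762129/64 ≈ 11908.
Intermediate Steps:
C = 1/8 ≈ 0.12500
h(W, Q) = -1/8 (h(W, Q) = -1*1/8 = -1/8)
(h(13, -7) - 109)**2 = (-1/8 - 109)**2 = (-873/8)**2 = 762129/64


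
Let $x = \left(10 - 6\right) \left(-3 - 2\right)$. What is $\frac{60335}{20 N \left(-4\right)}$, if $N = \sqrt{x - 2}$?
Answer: $\frac{1097 i \sqrt{22}}{32} \approx 160.79 i$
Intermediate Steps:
$x = -20$ ($x = 4 \left(-5\right) = -20$)
$N = i \sqrt{22}$ ($N = \sqrt{-20 - 2} = \sqrt{-22} = i \sqrt{22} \approx 4.6904 i$)
$\frac{60335}{20 N \left(-4\right)} = \frac{60335}{20 i \sqrt{22} \left(-4\right)} = \frac{60335}{\left(-80\right) i \sqrt{22}} = 60335 \frac{i \sqrt{22}}{1760} = \frac{1097 i \sqrt{22}}{32}$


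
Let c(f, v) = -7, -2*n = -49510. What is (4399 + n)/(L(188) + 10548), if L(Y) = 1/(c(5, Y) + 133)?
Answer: 3673404/1329049 ≈ 2.7639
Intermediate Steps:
n = 24755 (n = -½*(-49510) = 24755)
L(Y) = 1/126 (L(Y) = 1/(-7 + 133) = 1/126)
(4399 + n)/(L(188) + 10548) = (4399 + 24755)/(1/126 + 10548) = 29154/(1329049/126) = 29154*(126/1329049) = 3673404/1329049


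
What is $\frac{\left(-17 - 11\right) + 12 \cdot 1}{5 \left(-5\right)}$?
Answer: $\frac{16}{25} \approx 0.64$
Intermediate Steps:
$\frac{\left(-17 - 11\right) + 12 \cdot 1}{5 \left(-5\right)} = \frac{-28 + 12}{-25} = \left(- \frac{1}{25}\right) \left(-16\right) = \frac{16}{25}$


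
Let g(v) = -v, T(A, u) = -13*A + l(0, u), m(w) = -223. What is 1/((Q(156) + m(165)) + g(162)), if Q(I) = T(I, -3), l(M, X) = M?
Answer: -1/2413 ≈ -0.00041442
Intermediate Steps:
T(A, u) = -13*A (T(A, u) = -13*A + 0 = -13*A)
Q(I) = -13*I
1/((Q(156) + m(165)) + g(162)) = 1/((-13*156 - 223) - 1*162) = 1/((-2028 - 223) - 162) = 1/(-2251 - 162) = 1/(-2413) = -1/2413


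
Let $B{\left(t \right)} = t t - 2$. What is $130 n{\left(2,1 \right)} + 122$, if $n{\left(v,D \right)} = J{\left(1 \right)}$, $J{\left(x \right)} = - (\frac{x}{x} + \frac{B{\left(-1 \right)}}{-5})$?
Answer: $-34$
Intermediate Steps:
$B{\left(t \right)} = -2 + t^{2}$ ($B{\left(t \right)} = t^{2} - 2 = -2 + t^{2}$)
$J{\left(x \right)} = - \frac{6}{5}$ ($J{\left(x \right)} = - (\frac{x}{x} + \frac{-2 + \left(-1\right)^{2}}{-5}) = - (1 + \left(-2 + 1\right) \left(- \frac{1}{5}\right)) = - (1 - - \frac{1}{5}) = - (1 + \frac{1}{5}) = \left(-1\right) \frac{6}{5} = - \frac{6}{5}$)
$n{\left(v,D \right)} = - \frac{6}{5}$
$130 n{\left(2,1 \right)} + 122 = 130 \left(- \frac{6}{5}\right) + 122 = -156 + 122 = -34$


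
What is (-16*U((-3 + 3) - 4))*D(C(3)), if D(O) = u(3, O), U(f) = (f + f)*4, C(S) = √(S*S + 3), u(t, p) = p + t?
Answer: 1536 + 1024*√3 ≈ 3309.6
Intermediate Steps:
C(S) = √(3 + S²) (C(S) = √(S² + 3) = √(3 + S²))
U(f) = 8*f (U(f) = (2*f)*4 = 8*f)
D(O) = 3 + O (D(O) = O + 3 = 3 + O)
(-16*U((-3 + 3) - 4))*D(C(3)) = (-128*((-3 + 3) - 4))*(3 + √(3 + 3²)) = (-128*(0 - 4))*(3 + √(3 + 9)) = (-128*(-4))*(3 + √12) = (-16*(-32))*(3 + 2*√3) = 512*(3 + 2*√3) = 1536 + 1024*√3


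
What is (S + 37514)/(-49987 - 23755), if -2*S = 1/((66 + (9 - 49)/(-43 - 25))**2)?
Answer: -96142679583/188989537216 ≈ -0.50872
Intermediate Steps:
S = -289/2562848 (S = -1/(2*(66 + (9 - 49)/(-43 - 25))**2) = -1/(2*(66 - 40/(-68))**2) = -1/(2*(66 - 40*(-1/68))**2) = -1/(2*(66 + 10/17)**2) = -1/(2*((1132/17)**2)) = -1/(2*1281424/289) = -1/2*289/1281424 = -289/2562848 ≈ -0.00011277)
(S + 37514)/(-49987 - 23755) = (-289/2562848 + 37514)/(-49987 - 23755) = (96142679583/2562848)/(-73742) = (96142679583/2562848)*(-1/73742) = -96142679583/188989537216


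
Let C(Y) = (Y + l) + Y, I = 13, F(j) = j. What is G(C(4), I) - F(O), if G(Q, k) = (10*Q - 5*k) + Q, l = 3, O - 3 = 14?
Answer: 39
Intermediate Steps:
O = 17 (O = 3 + 14 = 17)
C(Y) = 3 + 2*Y (C(Y) = (Y + 3) + Y = (3 + Y) + Y = 3 + 2*Y)
G(Q, k) = -5*k + 11*Q (G(Q, k) = (-5*k + 10*Q) + Q = -5*k + 11*Q)
G(C(4), I) - F(O) = (-5*13 + 11*(3 + 2*4)) - 1*17 = (-65 + 11*(3 + 8)) - 17 = (-65 + 11*11) - 17 = (-65 + 121) - 17 = 56 - 17 = 39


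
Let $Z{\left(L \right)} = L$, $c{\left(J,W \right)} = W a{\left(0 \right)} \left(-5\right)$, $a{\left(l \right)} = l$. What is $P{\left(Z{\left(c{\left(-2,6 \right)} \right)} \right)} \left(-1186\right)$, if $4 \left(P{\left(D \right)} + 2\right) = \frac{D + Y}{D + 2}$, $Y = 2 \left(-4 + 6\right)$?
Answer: $1779$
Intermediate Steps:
$Y = 4$ ($Y = 2 \cdot 2 = 4$)
$c{\left(J,W \right)} = 0$ ($c{\left(J,W \right)} = W 0 \left(-5\right) = 0 \left(-5\right) = 0$)
$P{\left(D \right)} = -2 + \frac{4 + D}{4 \left(2 + D\right)}$ ($P{\left(D \right)} = -2 + \frac{\left(D + 4\right) \frac{1}{D + 2}}{4} = -2 + \frac{\left(4 + D\right) \frac{1}{2 + D}}{4} = -2 + \frac{\frac{1}{2 + D} \left(4 + D\right)}{4} = -2 + \frac{4 + D}{4 \left(2 + D\right)}$)
$P{\left(Z{\left(c{\left(-2,6 \right)} \right)} \right)} \left(-1186\right) = \frac{-12 - 0}{4 \left(2 + 0\right)} \left(-1186\right) = \frac{-12 + 0}{4 \cdot 2} \left(-1186\right) = \frac{1}{4} \cdot \frac{1}{2} \left(-12\right) \left(-1186\right) = \left(- \frac{3}{2}\right) \left(-1186\right) = 1779$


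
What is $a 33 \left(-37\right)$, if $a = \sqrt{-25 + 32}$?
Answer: $- 1221 \sqrt{7} \approx -3230.5$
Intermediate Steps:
$a = \sqrt{7} \approx 2.6458$
$a 33 \left(-37\right) = \sqrt{7} \cdot 33 \left(-37\right) = 33 \sqrt{7} \left(-37\right) = - 1221 \sqrt{7}$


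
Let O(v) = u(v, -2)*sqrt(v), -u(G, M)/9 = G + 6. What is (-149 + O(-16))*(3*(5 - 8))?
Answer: 1341 - 3240*I ≈ 1341.0 - 3240.0*I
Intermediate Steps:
u(G, M) = -54 - 9*G (u(G, M) = -9*(G + 6) = -9*(6 + G) = -54 - 9*G)
O(v) = sqrt(v)*(-54 - 9*v) (O(v) = (-54 - 9*v)*sqrt(v) = sqrt(v)*(-54 - 9*v))
(-149 + O(-16))*(3*(5 - 8)) = (-149 + 9*sqrt(-16)*(-6 - 1*(-16)))*(3*(5 - 8)) = (-149 + 9*(4*I)*(-6 + 16))*(3*(-3)) = (-149 + 9*(4*I)*10)*(-9) = (-149 + 360*I)*(-9) = 1341 - 3240*I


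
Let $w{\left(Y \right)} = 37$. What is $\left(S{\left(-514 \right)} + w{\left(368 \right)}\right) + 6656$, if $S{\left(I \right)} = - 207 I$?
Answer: $113091$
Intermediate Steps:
$\left(S{\left(-514 \right)} + w{\left(368 \right)}\right) + 6656 = \left(\left(-207\right) \left(-514\right) + 37\right) + 6656 = \left(106398 + 37\right) + 6656 = 106435 + 6656 = 113091$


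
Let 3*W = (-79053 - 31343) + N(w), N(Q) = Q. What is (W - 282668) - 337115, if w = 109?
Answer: -1969636/3 ≈ -6.5655e+5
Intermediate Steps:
W = -110287/3 (W = ((-79053 - 31343) + 109)/3 = (-110396 + 109)/3 = (1/3)*(-110287) = -110287/3 ≈ -36762.)
(W - 282668) - 337115 = (-110287/3 - 282668) - 337115 = -958291/3 - 337115 = -1969636/3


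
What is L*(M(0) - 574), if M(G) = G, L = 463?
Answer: -265762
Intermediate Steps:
L*(M(0) - 574) = 463*(0 - 574) = 463*(-574) = -265762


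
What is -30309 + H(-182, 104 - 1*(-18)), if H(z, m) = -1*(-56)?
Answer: -30253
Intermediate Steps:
H(z, m) = 56
-30309 + H(-182, 104 - 1*(-18)) = -30309 + 56 = -30253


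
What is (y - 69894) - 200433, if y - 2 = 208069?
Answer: -62256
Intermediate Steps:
y = 208071 (y = 2 + 208069 = 208071)
(y - 69894) - 200433 = (208071 - 69894) - 200433 = 138177 - 200433 = -62256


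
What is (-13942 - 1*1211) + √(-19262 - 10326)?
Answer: -15153 + 2*I*√7397 ≈ -15153.0 + 172.01*I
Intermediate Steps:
(-13942 - 1*1211) + √(-19262 - 10326) = (-13942 - 1211) + √(-29588) = -15153 + 2*I*√7397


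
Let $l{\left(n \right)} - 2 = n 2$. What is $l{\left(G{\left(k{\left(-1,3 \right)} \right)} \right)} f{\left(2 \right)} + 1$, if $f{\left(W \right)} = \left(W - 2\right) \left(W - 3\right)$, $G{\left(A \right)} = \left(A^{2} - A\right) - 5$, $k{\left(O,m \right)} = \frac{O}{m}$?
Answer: $1$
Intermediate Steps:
$G{\left(A \right)} = -5 + A^{2} - A$
$l{\left(n \right)} = 2 + 2 n$ ($l{\left(n \right)} = 2 + n 2 = 2 + 2 n$)
$f{\left(W \right)} = \left(-3 + W\right) \left(-2 + W\right)$ ($f{\left(W \right)} = \left(-2 + W\right) \left(-3 + W\right) = \left(-3 + W\right) \left(-2 + W\right)$)
$l{\left(G{\left(k{\left(-1,3 \right)} \right)} \right)} f{\left(2 \right)} + 1 = \left(2 + 2 \left(-5 + \left(- \frac{1}{3}\right)^{2} - - \frac{1}{3}\right)\right) \left(6 + 2^{2} - 10\right) + 1 = \left(2 + 2 \left(-5 + \left(\left(-1\right) \frac{1}{3}\right)^{2} - \left(-1\right) \frac{1}{3}\right)\right) \left(6 + 4 - 10\right) + 1 = \left(2 + 2 \left(-5 + \left(- \frac{1}{3}\right)^{2} - - \frac{1}{3}\right)\right) 0 + 1 = \left(2 + 2 \left(-5 + \frac{1}{9} + \frac{1}{3}\right)\right) 0 + 1 = \left(2 + 2 \left(- \frac{41}{9}\right)\right) 0 + 1 = \left(2 - \frac{82}{9}\right) 0 + 1 = \left(- \frac{64}{9}\right) 0 + 1 = 0 + 1 = 1$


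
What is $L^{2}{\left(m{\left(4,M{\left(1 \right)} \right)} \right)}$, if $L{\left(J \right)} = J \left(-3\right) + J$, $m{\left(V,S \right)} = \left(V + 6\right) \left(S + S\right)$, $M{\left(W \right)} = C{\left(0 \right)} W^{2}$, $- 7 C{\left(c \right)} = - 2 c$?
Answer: $0$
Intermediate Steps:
$C{\left(c \right)} = \frac{2 c}{7}$ ($C{\left(c \right)} = - \frac{\left(-2\right) c}{7} = \frac{2 c}{7}$)
$M{\left(W \right)} = 0$ ($M{\left(W \right)} = \frac{2}{7} \cdot 0 W^{2} = 0 W^{2} = 0$)
$m{\left(V,S \right)} = 2 S \left(6 + V\right)$ ($m{\left(V,S \right)} = \left(6 + V\right) 2 S = 2 S \left(6 + V\right)$)
$L{\left(J \right)} = - 2 J$ ($L{\left(J \right)} = - 3 J + J = - 2 J$)
$L^{2}{\left(m{\left(4,M{\left(1 \right)} \right)} \right)} = \left(- 2 \cdot 2 \cdot 0 \left(6 + 4\right)\right)^{2} = \left(- 2 \cdot 2 \cdot 0 \cdot 10\right)^{2} = \left(\left(-2\right) 0\right)^{2} = 0^{2} = 0$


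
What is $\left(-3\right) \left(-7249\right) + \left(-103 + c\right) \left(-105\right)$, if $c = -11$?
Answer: $33717$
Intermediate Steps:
$\left(-3\right) \left(-7249\right) + \left(-103 + c\right) \left(-105\right) = \left(-3\right) \left(-7249\right) + \left(-103 - 11\right) \left(-105\right) = 21747 - -11970 = 21747 + 11970 = 33717$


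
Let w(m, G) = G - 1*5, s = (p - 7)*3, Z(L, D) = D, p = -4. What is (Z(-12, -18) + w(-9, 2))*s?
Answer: 693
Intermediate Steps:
s = -33 (s = (-4 - 7)*3 = -11*3 = -33)
w(m, G) = -5 + G (w(m, G) = G - 5 = -5 + G)
(Z(-12, -18) + w(-9, 2))*s = (-18 + (-5 + 2))*(-33) = (-18 - 3)*(-33) = -21*(-33) = 693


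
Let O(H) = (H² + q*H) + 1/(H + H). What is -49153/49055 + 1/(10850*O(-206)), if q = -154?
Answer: -1629471204937529/1626222408751325 ≈ -1.0020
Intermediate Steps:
O(H) = H² + 1/(2*H) - 154*H (O(H) = (H² - 154*H) + 1/(H + H) = (H² - 154*H) + 1/(2*H) = H² + 1/(2*H) - 154*H)
-49153/49055 + 1/(10850*O(-206)) = -49153/49055 + 1/(10850*((-206)² + (½)/(-206) - 154*(-206))) = -49153*1/49055 + 1/(10850*(42436 + (½)*(-1/206) + 31724)) = -49153/49055 + 1/(10850*(42436 - 1/412 + 31724)) = -49153/49055 + 1/(10850*(30553919/412)) = -49153/49055 + (1/10850)*(412/30553919) = -49153/49055 + 206/165755010575 = -1629471204937529/1626222408751325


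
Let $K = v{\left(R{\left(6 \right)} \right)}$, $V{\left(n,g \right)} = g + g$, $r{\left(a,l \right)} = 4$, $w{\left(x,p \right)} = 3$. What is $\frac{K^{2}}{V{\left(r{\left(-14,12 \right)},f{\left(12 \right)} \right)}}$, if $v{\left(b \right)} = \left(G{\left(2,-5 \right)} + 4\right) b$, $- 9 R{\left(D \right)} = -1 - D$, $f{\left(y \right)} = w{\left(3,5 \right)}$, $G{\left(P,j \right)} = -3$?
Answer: $\frac{49}{486} \approx 0.10082$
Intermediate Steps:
$f{\left(y \right)} = 3$
$R{\left(D \right)} = \frac{1}{9} + \frac{D}{9}$ ($R{\left(D \right)} = - \frac{-1 - D}{9} = \frac{1}{9} + \frac{D}{9}$)
$v{\left(b \right)} = b$ ($v{\left(b \right)} = \left(-3 + 4\right) b = 1 b = b$)
$V{\left(n,g \right)} = 2 g$
$K = \frac{7}{9}$ ($K = \frac{1}{9} + \frac{1}{9} \cdot 6 = \frac{1}{9} + \frac{2}{3} = \frac{7}{9} \approx 0.77778$)
$\frac{K^{2}}{V{\left(r{\left(-14,12 \right)},f{\left(12 \right)} \right)}} = \frac{\left(\frac{7}{9}\right)^{2}}{2 \cdot 3} = \frac{49}{81 \cdot 6} = \frac{49}{81} \cdot \frac{1}{6} = \frac{49}{486}$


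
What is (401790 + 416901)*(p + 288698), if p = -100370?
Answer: 154182438648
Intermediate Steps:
(401790 + 416901)*(p + 288698) = (401790 + 416901)*(-100370 + 288698) = 818691*188328 = 154182438648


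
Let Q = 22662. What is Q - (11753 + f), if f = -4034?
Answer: 14943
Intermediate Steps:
Q - (11753 + f) = 22662 - (11753 - 4034) = 22662 - 1*7719 = 22662 - 7719 = 14943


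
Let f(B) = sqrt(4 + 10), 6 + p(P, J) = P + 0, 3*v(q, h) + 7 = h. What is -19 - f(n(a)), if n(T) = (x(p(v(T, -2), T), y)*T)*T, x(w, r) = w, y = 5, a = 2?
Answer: -19 - sqrt(14) ≈ -22.742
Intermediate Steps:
v(q, h) = -7/3 + h/3
p(P, J) = -6 + P (p(P, J) = -6 + (P + 0) = -6 + P)
n(T) = -9*T**2 (n(T) = ((-6 + (-7/3 + (1/3)*(-2)))*T)*T = ((-6 + (-7/3 - 2/3))*T)*T = ((-6 - 3)*T)*T = (-9*T)*T = -9*T**2)
f(B) = sqrt(14)
-19 - f(n(a)) = -19 - sqrt(14)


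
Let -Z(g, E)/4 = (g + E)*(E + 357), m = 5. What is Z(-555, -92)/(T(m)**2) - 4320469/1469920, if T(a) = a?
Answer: 40319700907/1469920 ≈ 27430.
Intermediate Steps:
Z(g, E) = -4*(357 + E)*(E + g) (Z(g, E) = -4*(g + E)*(E + 357) = -4*(E + g)*(357 + E) = -4*(357 + E)*(E + g))
Z(-555, -92)/(T(m)**2) - 4320469/1469920 = (-1428*(-92) - 1428*(-555) - 4*(-92)**2 - 4*(-92)*(-555))/(5**2) - 4320469/1469920 = (131376 + 792540 - 4*8464 - 204240)/25 - 4320469*1/1469920 = (131376 + 792540 - 33856 - 204240)*(1/25) - 4320469/1469920 = 685820*(1/25) - 4320469/1469920 = 137164/5 - 4320469/1469920 = 40319700907/1469920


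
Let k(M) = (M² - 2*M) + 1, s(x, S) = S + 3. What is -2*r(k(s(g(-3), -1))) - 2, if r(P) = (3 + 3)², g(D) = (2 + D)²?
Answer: -74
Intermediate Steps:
s(x, S) = 3 + S
k(M) = 1 + M² - 2*M
r(P) = 36 (r(P) = 6² = 36)
-2*r(k(s(g(-3), -1))) - 2 = -2*36 - 2 = -72 - 2 = -74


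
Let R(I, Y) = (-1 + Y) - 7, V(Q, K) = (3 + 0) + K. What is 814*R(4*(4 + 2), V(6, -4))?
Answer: -7326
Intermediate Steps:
V(Q, K) = 3 + K
R(I, Y) = -8 + Y
814*R(4*(4 + 2), V(6, -4)) = 814*(-8 + (3 - 4)) = 814*(-8 - 1) = 814*(-9) = -7326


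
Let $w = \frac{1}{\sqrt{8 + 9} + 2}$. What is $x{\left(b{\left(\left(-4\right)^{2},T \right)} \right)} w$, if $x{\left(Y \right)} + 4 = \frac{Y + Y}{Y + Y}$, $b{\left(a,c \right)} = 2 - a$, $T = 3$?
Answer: $\frac{6}{13} - \frac{3 \sqrt{17}}{13} \approx -0.48995$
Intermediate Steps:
$w = \frac{1}{2 + \sqrt{17}}$ ($w = \frac{1}{\sqrt{17} + 2} = \frac{1}{2 + \sqrt{17}} \approx 0.16332$)
$x{\left(Y \right)} = -3$ ($x{\left(Y \right)} = -4 + \frac{Y + Y}{Y + Y} = -4 + \frac{2 Y}{2 Y} = -4 + 2 Y \frac{1}{2 Y} = -4 + 1 = -3$)
$x{\left(b{\left(\left(-4\right)^{2},T \right)} \right)} w = - 3 \left(- \frac{2}{13} + \frac{\sqrt{17}}{13}\right) = \frac{6}{13} - \frac{3 \sqrt{17}}{13}$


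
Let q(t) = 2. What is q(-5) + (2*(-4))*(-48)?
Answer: 386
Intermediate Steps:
q(-5) + (2*(-4))*(-48) = 2 + (2*(-4))*(-48) = 2 - 8*(-48) = 2 + 384 = 386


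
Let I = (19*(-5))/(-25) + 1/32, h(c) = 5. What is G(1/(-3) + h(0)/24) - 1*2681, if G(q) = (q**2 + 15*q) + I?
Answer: -857289/320 ≈ -2679.0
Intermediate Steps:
I = 613/160 (I = -95*(-1/25) + 1*(1/32) = 19/5 + 1/32 = 613/160 ≈ 3.8312)
G(q) = 613/160 + q**2 + 15*q (G(q) = (q**2 + 15*q) + 613/160 = 613/160 + q**2 + 15*q)
G(1/(-3) + h(0)/24) - 1*2681 = (613/160 + (1/(-3) + 5/24)**2 + 15*(1/(-3) + 5/24)) - 1*2681 = (613/160 + (1*(-1/3) + 5*(1/24))**2 + 15*(1*(-1/3) + 5*(1/24))) - 2681 = (613/160 + (-1/3 + 5/24)**2 + 15*(-1/3 + 5/24)) - 2681 = (613/160 + (-1/8)**2 + 15*(-1/8)) - 2681 = (613/160 + 1/64 - 15/8) - 2681 = 631/320 - 2681 = -857289/320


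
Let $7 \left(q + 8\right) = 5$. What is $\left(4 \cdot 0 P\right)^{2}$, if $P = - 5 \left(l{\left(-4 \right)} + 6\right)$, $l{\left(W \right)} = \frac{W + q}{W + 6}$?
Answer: $0$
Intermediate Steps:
$q = - \frac{51}{7}$ ($q = -8 + \frac{1}{7} \cdot 5 = -8 + \frac{5}{7} = - \frac{51}{7} \approx -7.2857$)
$l{\left(W \right)} = \frac{- \frac{51}{7} + W}{6 + W}$ ($l{\left(W \right)} = \frac{W - \frac{51}{7}}{W + 6} = \frac{- \frac{51}{7} + W}{6 + W}$)
$P = - \frac{25}{14}$ ($P = - 5 \left(\frac{- \frac{51}{7} - 4}{6 - 4} + 6\right) = - 5 \left(\frac{1}{2} \left(- \frac{79}{7}\right) + 6\right) = - 5 \left(- \frac{79}{14} + 6\right) = \left(-5\right) \frac{5}{14} = - \frac{25}{14} \approx -1.7857$)
$\left(4 \cdot 0 P\right)^{2} = \left(4 \cdot 0 \left(- \frac{25}{14}\right)\right)^{2} = \left(0 \left(- \frac{25}{14}\right)\right)^{2} = 0^{2} = 0$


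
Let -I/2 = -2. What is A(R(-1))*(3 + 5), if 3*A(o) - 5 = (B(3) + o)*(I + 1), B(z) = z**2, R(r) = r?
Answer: 120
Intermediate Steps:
I = 4 (I = -2*(-2) = 4)
A(o) = 50/3 + 5*o/3 (A(o) = 5/3 + ((3**2 + o)*(4 + 1))/3 = 5/3 + ((9 + o)*5)/3 = 5/3 + (45 + 5*o)/3 = 5/3 + (15 + 5*o/3) = 50/3 + 5*o/3)
A(R(-1))*(3 + 5) = (50/3 + (5/3)*(-1))*(3 + 5) = (50/3 - 5/3)*8 = 15*8 = 120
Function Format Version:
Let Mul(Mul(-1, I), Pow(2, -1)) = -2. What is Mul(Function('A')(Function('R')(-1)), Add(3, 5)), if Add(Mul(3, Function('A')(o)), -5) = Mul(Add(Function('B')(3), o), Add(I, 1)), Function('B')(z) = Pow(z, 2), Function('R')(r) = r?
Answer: 120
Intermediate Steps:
I = 4 (I = Mul(-2, -2) = 4)
Function('A')(o) = Add(Rational(50, 3), Mul(Rational(5, 3), o)) (Function('A')(o) = Add(Rational(5, 3), Mul(Rational(1, 3), Mul(Add(Pow(3, 2), o), Add(4, 1)))) = Add(Rational(5, 3), Mul(Rational(1, 3), Mul(Add(9, o), 5))) = Add(Rational(5, 3), Mul(Rational(1, 3), Add(45, Mul(5, o)))) = Add(Rational(5, 3), Add(15, Mul(Rational(5, 3), o))) = Add(Rational(50, 3), Mul(Rational(5, 3), o)))
Mul(Function('A')(Function('R')(-1)), Add(3, 5)) = Mul(Add(Rational(50, 3), Mul(Rational(5, 3), -1)), Add(3, 5)) = Mul(Add(Rational(50, 3), Rational(-5, 3)), 8) = Mul(15, 8) = 120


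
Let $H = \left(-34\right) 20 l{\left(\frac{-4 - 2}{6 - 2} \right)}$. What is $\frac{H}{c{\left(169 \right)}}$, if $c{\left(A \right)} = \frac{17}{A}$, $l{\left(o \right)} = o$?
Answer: $10140$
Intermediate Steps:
$H = 1020$ ($H = \left(-34\right) 20 \frac{-4 - 2}{6 - 2} = - 680 \left(- \frac{6}{4}\right) = - 680 \left(\left(-6\right) \frac{1}{4}\right) = \left(-680\right) \left(- \frac{3}{2}\right) = 1020$)
$\frac{H}{c{\left(169 \right)}} = \frac{1020}{17 \cdot \frac{1}{169}} = \frac{1020}{\frac{17}{169}} = 1020 \cdot \frac{169}{17} = 10140$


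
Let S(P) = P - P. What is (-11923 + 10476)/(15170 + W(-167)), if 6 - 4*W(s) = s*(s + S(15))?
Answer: -5788/32797 ≈ -0.17648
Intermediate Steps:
S(P) = 0
W(s) = 3/2 - s²/4 (W(s) = 3/2 - s*(s + 0)/4 = 3/2 - s*s/4 = 3/2 - s²/4)
(-11923 + 10476)/(15170 + W(-167)) = (-11923 + 10476)/(15170 + (3/2 - ¼*(-167)²)) = -1447/(15170 + (3/2 - ¼*27889)) = -1447/(15170 + (3/2 - 27889/4)) = -1447/(15170 - 27883/4) = -1447/32797/4 = -1447*4/32797 = -5788/32797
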